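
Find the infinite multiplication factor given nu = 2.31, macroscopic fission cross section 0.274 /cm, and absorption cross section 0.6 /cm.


k_inf = nu * Sigma_f / Sigma_a
k_inf = 2.31 * 0.274 / 0.6
k_inf = 1.0549

1.0549


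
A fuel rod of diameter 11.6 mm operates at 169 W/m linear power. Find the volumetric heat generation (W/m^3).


r = D / 2 / 1000 = 11.6 / 2 / 1000 = 0.0058 m
q''' = q' / (pi * r^2)
q''' = 169 / (pi * 0.0058^2)
q''' = 1.5991e+06 W/m^3

1.5991e+06


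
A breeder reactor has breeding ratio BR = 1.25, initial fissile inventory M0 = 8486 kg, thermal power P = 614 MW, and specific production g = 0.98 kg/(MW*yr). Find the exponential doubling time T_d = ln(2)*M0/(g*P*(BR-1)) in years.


Breeding gain G = BR - 1 = 1.25 - 1 = 0.25
Fissile production rate = g * P * G = 0.98 * 614 * 0.25 = 150.43 kg/yr
T_d = ln(2) * M0 / (g * P * G)
T_d = ln(2) * 8486 / 150.43 = 39.102 yr

39.102


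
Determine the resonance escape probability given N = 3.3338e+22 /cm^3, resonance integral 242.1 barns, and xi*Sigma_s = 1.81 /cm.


p = exp(-N * I * 1e-24 / (xi*Sigma_s))
p = exp(-3.3338e+22 * 242.1 * 1e-24 / 1.81)
p = 0.011572

0.011572


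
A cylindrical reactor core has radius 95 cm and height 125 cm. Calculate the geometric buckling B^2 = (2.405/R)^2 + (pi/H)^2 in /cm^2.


B^2 = (2.405/R)^2 + (pi/H)^2
B^2 = (2.405/95)^2 + (pi/125)^2
B^2 = 0.0012725 /cm^2

0.0012725


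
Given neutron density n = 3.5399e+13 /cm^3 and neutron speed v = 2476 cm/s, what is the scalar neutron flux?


phi = n * v
phi = 3.5399e+13 * 2476
phi = 8.7648e+16 /cm^2/s

8.7648e+16


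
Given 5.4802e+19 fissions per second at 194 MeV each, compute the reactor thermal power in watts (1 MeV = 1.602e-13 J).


P = fission_rate * E_MeV * 1.602e-13
P = 5.4802e+19 * 194 * 1.602e-13
P = 1.7032e+09 W

1.7032e+09


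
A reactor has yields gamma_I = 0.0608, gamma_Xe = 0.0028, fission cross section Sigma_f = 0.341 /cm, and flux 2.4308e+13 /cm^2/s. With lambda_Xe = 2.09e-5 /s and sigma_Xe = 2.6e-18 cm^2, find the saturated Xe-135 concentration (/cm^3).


Xe_eq = (gamma_I + gamma_Xe) * Sigma_f * phi / (lambda_Xe + sigma_Xe * phi)
Numerator = (0.0608 + 0.0028) * 0.341 * 2.4308e+13 = 5.271822e+11
Denominator = 2.09e-5 + 2.6e-18 * 2.4308e+13 = 8.410080e-05
Xe_eq = 5.271822e+11 / 8.410080e-05 = 6.2685e+15 /cm^3

6.2685e+15


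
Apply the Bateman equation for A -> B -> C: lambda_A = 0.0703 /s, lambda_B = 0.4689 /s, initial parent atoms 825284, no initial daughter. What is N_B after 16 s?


N_B(t) = lambda_A * N_A0 / (lambda_B - lambda_A) * [exp(-lambda_A*t) - exp(-lambda_B*t)]
exp(-0.0703*16) = 0.3247174; exp(-0.4689*16) = 5.517586e-04
N_B = 0.0703 * 825284 / (0.4689 - 0.0703) * (0.3247174 - 5.517586e-04)
N_B = 47183

47183


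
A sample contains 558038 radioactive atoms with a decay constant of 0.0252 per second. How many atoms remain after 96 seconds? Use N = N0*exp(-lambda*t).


N = N0 * exp(-lambda * t)
N = 558038 * exp(-0.0252 * 96)
N = 49661

49661


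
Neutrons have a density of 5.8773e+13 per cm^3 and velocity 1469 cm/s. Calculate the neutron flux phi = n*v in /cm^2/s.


phi = n * v
phi = 5.8773e+13 * 1469
phi = 8.6338e+16 /cm^2/s

8.6338e+16


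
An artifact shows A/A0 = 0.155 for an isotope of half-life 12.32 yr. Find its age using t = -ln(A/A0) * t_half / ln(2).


lambda = ln(2) / t_half = ln(2) / 12.32 = 0.05626195 /yr
t = -ln(A/A0) / lambda
t = -ln(0.155) / 0.05626195
t = 33.137 yr

33.137


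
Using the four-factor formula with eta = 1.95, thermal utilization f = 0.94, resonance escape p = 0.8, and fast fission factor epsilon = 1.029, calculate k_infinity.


k_inf = eta * f * p * epsilon
k_inf = 1.95 * 0.94 * 0.8 * 1.029
k_inf = 1.5089

1.5089


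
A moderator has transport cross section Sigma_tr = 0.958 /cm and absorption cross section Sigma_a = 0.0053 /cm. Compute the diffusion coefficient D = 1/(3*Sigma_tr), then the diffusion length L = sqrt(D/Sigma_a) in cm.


D = 1 / (3 * Sigma_tr) = 1 / (3 * 0.958) = 0.3479471 cm
L = sqrt(D / Sigma_a)
L = sqrt(0.3479471 / 0.0053)
L = 8.1025 cm

8.1025


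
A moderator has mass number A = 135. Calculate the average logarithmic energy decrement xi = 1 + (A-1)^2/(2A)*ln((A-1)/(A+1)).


xi = 1 + (A-1)^2/(2A) * ln((A-1)/(A+1))
xi = 1 + (135-1)^2/(2*135) * ln((135-1)/(135 +1))
xi = 0.014742

0.014742


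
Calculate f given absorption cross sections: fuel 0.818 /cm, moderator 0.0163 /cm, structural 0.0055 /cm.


f = Sigma_a_fuel / (Sigma_a_fuel + Sigma_a_mod + Sigma_a_other)
f = 0.818 / (0.818 + 0.0163 + 0.0055)
f = 0.97404

0.97404


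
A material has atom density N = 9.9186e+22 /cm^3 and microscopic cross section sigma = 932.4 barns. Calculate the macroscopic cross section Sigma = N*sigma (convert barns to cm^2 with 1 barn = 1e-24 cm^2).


Sigma = N * sigma_barns * 1e-24
Sigma = 9.9186e+22 * 932.4 * 1e-24
Sigma = 92.481 /cm

92.481


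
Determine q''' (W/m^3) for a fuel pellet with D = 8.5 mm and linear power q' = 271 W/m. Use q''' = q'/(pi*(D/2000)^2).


r = D / 2 / 1000 = 8.5 / 2 / 1000 = 0.00425 m
q''' = q' / (pi * r^2)
q''' = 271 / (pi * 0.00425^2)
q''' = 4.7757e+06 W/m^3

4.7757e+06


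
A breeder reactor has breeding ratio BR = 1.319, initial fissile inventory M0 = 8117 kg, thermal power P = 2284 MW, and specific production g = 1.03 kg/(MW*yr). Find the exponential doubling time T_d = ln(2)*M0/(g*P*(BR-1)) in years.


Breeding gain G = BR - 1 = 1.319 - 1 = 0.319
Fissile production rate = g * P * G = 1.03 * 2284 * 0.319 = 750.45388 kg/yr
T_d = ln(2) * M0 / (g * P * G)
T_d = ln(2) * 8117 / 750.45388 = 7.4972 yr

7.4972


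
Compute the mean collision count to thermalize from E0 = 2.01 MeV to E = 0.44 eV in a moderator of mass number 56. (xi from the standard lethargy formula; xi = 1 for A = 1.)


xi = 1 + (A-1)^2/(2A)*ln((A-1)/(A+1)) = 0.03529286 (for A = 56)
n = ln(E0/E) / xi
n = ln(2.01e6 / 0.44) / 0.03529286
n = ln(4.568182e+06) / 0.03529286 = 434.50

434.50


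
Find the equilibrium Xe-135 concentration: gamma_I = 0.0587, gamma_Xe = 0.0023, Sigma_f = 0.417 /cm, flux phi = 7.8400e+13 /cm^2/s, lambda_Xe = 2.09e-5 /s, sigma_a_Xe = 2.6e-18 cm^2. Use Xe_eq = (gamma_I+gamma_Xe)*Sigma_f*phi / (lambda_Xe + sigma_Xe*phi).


Xe_eq = (gamma_I + gamma_Xe) * Sigma_f * phi / (lambda_Xe + sigma_Xe * phi)
Numerator = (0.0587 + 0.0023) * 0.417 * 7.8400e+13 = 1.994261e+12
Denominator = 2.09e-5 + 2.6e-18 * 7.8400e+13 = 2.247400e-04
Xe_eq = 1.994261e+12 / 2.247400e-04 = 8.8736e+15 /cm^3

8.8736e+15


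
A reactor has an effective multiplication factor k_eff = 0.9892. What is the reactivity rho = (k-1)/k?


rho = (k_eff - 1) / k_eff
rho = (0.9892 - 1) / 0.9892
rho = -0.010918

-0.010918


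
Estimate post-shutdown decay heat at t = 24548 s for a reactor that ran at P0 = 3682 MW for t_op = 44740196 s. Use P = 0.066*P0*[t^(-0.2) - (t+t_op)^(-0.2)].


P/P0 = 0.066 * [t^(-0.2) - (t + t_op)^(-0.2)]
P/P0 = 0.066 * [24548^(-0.2) - (24548 + 44740196)^(-0.2)]
P/P0 = 0.066 * [0.1324332 - 0.02949937] = 0.006793633
P = 3682 * 0.006793633 = 25.014 MW

25.014


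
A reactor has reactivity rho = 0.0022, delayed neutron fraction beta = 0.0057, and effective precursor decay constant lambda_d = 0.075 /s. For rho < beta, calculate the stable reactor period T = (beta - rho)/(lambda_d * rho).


T = (beta - rho) / (lambda_d * rho)
T = (0.0057 - 0.0022) / (0.075 * 0.0022)
T = 21.212 s

21.212


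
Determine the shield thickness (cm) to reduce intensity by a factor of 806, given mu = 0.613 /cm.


x = ln(factor) / mu
x = ln(806) / 0.613
x = 10.917 cm

10.917


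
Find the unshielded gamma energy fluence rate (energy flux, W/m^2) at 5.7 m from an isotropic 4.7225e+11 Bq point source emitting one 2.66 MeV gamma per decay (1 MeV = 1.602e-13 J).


psi = A * E * 1.602e-13 / (4*pi*r^2)
psi = 4.7225e+11 * 2.66 * 1.602e-13 / (4*pi*5.7^2)
psi = 4.9290e-04 W/m^2

4.9290e-04


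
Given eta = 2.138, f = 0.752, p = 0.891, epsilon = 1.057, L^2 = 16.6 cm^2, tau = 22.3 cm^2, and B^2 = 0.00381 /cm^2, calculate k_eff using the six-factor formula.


k_inf = eta*f*p*eps = 2.138*0.752*0.891*1.057 = 1.514183
P_TNL = 1/(1 + L^2*B^2) = 1/(1 + 16.6*0.00381) = 0.9405161
P_FNL = exp(-B^2*tau) = exp(-0.00381*22.3) = 0.9185463
k_eff = k_inf * P_TNL * P_FNL = 1.514183 * 0.9405161 * 0.9185463
k_eff = 1.3081

1.3081


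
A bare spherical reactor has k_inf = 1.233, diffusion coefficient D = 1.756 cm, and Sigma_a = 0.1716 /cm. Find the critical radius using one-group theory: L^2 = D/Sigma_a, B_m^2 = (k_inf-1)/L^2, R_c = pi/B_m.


L^2 = D / Sigma_a = 1.756 / 0.1716 = 10.23310 cm^2
B_m^2 = (k_inf - 1) / L^2 = (1.233 - 1) / 10.23310 = 0.02276925 /cm^2
For a bare sphere: B_g = pi/R, so R_c = pi / sqrt(B_m^2)
R_c = pi / sqrt(0.02276925) = 20.820 cm

20.820


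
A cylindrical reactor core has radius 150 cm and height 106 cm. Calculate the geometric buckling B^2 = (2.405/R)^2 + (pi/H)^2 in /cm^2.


B^2 = (2.405/R)^2 + (pi/H)^2
B^2 = (2.405/150)^2 + (pi/106)^2
B^2 = 0.0011355 /cm^2

0.0011355


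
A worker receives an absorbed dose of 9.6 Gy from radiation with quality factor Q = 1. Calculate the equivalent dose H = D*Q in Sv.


H = D * Q
H = 9.6 * 1
H = 9.6000 Sv

9.6000


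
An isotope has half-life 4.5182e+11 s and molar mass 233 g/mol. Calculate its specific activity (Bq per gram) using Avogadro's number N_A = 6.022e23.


lambda = ln(2) / t_half = ln(2) / 4.5182e+11 = 1.534122e-12 /s
SA = lambda * N_A / M
SA = 1.534122e-12 * 6.022e23 / 233
SA = 3.9650e+09 Bq/g

3.9650e+09


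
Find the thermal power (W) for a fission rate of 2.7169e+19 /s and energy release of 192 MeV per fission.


P = fission_rate * E_MeV * 1.602e-13
P = 2.7169e+19 * 192 * 1.602e-13
P = 8.3567e+08 W

8.3567e+08


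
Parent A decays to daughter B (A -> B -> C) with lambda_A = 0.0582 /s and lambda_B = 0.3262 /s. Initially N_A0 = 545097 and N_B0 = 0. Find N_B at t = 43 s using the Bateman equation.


N_B(t) = lambda_A * N_A0 / (lambda_B - lambda_A) * [exp(-lambda_A*t) - exp(-lambda_B*t)]
exp(-0.0582*43) = 0.08187185; exp(-0.3262*43) = 8.097016e-07
N_B = 0.0582 * 545097 / (0.3262 - 0.0582) * (0.08187185 - 8.097016e-07)
N_B = 9691.5

9691.5


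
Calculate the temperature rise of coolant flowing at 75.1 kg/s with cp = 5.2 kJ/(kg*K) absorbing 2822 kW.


dT = Q / (m_dot * cp)
dT = 2822 / (75.1 * 5.2)
dT = 7.2263 C

7.2263


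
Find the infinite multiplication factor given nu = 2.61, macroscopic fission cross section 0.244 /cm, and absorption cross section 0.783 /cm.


k_inf = nu * Sigma_f / Sigma_a
k_inf = 2.61 * 0.244 / 0.783
k_inf = 0.81333

0.81333


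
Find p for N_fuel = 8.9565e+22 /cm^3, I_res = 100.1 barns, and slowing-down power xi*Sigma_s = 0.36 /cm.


p = exp(-N * I * 1e-24 / (xi*Sigma_s))
p = exp(-8.9565e+22 * 100.1 * 1e-24 / 0.36)
p = 1.5287e-11

1.5287e-11


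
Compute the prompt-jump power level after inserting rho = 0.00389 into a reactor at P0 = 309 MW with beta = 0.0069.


P1/P0 = beta / (beta - rho)
P1/P0 = 0.0069 / (0.0069 - 0.00389) = 2.292359
P1 = 309 * 2.292359 = 708.34 MW

708.34


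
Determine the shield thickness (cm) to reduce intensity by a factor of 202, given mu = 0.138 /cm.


x = ln(factor) / mu
x = ln(202) / 0.138
x = 38.466 cm

38.466


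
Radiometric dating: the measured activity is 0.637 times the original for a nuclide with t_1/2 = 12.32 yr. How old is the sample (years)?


lambda = ln(2) / t_half = ln(2) / 12.32 = 0.05626195 /yr
t = -ln(A/A0) / lambda
t = -ln(0.637) / 0.05626195
t = 8.0158 yr

8.0158


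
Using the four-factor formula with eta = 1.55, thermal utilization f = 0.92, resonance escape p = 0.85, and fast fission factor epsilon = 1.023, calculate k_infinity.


k_inf = eta * f * p * epsilon
k_inf = 1.55 * 0.92 * 0.85 * 1.023
k_inf = 1.2400

1.2400


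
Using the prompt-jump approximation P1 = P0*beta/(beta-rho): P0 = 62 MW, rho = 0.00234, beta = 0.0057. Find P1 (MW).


P1/P0 = beta / (beta - rho)
P1/P0 = 0.0057 / (0.0057 - 0.00234) = 1.696429
P1 = 62 * 1.696429 = 105.18 MW

105.18


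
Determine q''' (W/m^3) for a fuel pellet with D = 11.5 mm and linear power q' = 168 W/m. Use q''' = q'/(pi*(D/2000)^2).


r = D / 2 / 1000 = 11.5 / 2 / 1000 = 0.00575 m
q''' = q' / (pi * r^2)
q''' = 168 / (pi * 0.00575^2)
q''' = 1.6174e+06 W/m^3

1.6174e+06


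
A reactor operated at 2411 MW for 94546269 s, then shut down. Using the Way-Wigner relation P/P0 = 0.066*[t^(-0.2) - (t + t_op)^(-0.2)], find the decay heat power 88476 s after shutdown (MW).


P/P0 = 0.066 * [t^(-0.2) - (t + t_op)^(-0.2)]
P/P0 = 0.066 * [88476^(-0.2) - (88476 + 94546269)^(-0.2)]
P/P0 = 0.066 * [0.1024790 - 0.02539744] = 0.005087383
P = 2411 * 0.005087383 = 12.266 MW

12.266


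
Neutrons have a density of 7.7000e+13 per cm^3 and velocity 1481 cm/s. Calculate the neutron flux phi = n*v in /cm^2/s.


phi = n * v
phi = 7.7000e+13 * 1481
phi = 1.1404e+17 /cm^2/s

1.1404e+17


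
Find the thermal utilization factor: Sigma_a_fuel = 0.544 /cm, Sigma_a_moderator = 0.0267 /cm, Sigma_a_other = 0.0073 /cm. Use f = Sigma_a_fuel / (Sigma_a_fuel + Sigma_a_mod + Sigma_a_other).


f = Sigma_a_fuel / (Sigma_a_fuel + Sigma_a_mod + Sigma_a_other)
f = 0.544 / (0.544 + 0.0267 + 0.0073)
f = 0.94118

0.94118


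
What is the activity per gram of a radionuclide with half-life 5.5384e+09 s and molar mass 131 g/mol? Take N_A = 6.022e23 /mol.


lambda = ln(2) / t_half = ln(2) / 5.5384e+09 = 1.251530e-10 /s
SA = lambda * N_A / M
SA = 1.251530e-10 * 6.022e23 / 131
SA = 5.7532e+11 Bq/g

5.7532e+11


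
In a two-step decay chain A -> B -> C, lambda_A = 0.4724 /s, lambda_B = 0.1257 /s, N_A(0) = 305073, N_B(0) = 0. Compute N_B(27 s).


N_B(t) = lambda_A * N_A0 / (lambda_B - lambda_A) * [exp(-lambda_A*t) - exp(-lambda_B*t)]
exp(-0.4724*27) = 2.888423e-06; exp(-0.1257*27) = 0.03357747
N_B = 0.4724 * 305073 / (0.1257 - 0.4724) * (2.888423e-06 - 0.03357747)
N_B = 13956

13956


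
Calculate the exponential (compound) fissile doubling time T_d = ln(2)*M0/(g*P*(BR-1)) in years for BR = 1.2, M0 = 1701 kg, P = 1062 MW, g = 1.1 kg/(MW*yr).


Breeding gain G = BR - 1 = 1.2 - 1 = 0.2
Fissile production rate = g * P * G = 1.1 * 1062 * 0.2 = 233.64 kg/yr
T_d = ln(2) * M0 / (g * P * G)
T_d = ln(2) * 1701 / 233.64 = 5.0464 yr

5.0464


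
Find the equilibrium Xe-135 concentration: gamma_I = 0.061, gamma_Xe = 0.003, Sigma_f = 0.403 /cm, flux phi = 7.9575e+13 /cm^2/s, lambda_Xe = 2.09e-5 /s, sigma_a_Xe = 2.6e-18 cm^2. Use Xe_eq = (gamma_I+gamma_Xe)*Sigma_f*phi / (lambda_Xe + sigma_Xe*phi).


Xe_eq = (gamma_I + gamma_Xe) * Sigma_f * phi / (lambda_Xe + sigma_Xe * phi)
Numerator = (0.061 + 0.003) * 0.403 * 7.9575e+13 = 2.052398e+12
Denominator = 2.09e-5 + 2.6e-18 * 7.9575e+13 = 2.277950e-04
Xe_eq = 2.052398e+12 / 2.277950e-04 = 9.0098e+15 /cm^3

9.0098e+15


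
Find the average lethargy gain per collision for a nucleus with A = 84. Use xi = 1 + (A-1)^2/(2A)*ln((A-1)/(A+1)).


xi = 1 + (A-1)^2/(2A) * ln((A-1)/(A+1))
xi = 1 + (84-1)^2/(2*84) * ln((84-1)/(84 +1))
xi = 0.023622

0.023622


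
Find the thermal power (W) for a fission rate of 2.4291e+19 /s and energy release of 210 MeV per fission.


P = fission_rate * E_MeV * 1.602e-13
P = 2.4291e+19 * 210 * 1.602e-13
P = 8.1720e+08 W

8.1720e+08


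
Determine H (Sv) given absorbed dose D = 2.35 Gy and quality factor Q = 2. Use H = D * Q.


H = D * Q
H = 2.35 * 2
H = 4.7000 Sv

4.7000


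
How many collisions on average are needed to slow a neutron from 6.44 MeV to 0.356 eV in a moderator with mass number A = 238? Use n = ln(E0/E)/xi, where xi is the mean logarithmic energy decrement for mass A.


xi = 1 + (A-1)^2/(2A)*ln((A-1)/(A+1)) = 0.008379872 (for A = 238)
n = ln(E0/E) / xi
n = ln(6.44e6 / 0.356) / 0.008379872
n = ln(1.808989e+07) / 0.008379872 = 1994.2

1994.2


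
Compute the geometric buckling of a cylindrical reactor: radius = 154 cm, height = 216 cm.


B^2 = (2.405/R)^2 + (pi/H)^2
B^2 = (2.405/154)^2 + (pi/216)^2
B^2 = 4.5543e-04 /cm^2

4.5543e-04


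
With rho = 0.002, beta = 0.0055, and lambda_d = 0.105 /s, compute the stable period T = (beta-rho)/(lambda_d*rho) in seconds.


T = (beta - rho) / (lambda_d * rho)
T = (0.0055 - 0.002) / (0.105 * 0.002)
T = 16.667 s

16.667


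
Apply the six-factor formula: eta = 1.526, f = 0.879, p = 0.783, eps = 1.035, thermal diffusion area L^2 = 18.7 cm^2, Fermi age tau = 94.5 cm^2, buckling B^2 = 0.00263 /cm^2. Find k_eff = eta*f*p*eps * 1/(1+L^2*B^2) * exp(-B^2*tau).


k_inf = eta*f*p*eps = 1.526*0.879*0.783*1.035 = 1.087040
P_TNL = 1/(1 + L^2*B^2) = 1/(1 + 18.7*0.00263) = 0.9531244
P_FNL = exp(-B^2*tau) = exp(-0.00263*94.5) = 0.7799426
k_eff = k_inf * P_TNL * P_FNL = 1.087040 * 0.9531244 * 0.7799426
k_eff = 0.80809

0.80809


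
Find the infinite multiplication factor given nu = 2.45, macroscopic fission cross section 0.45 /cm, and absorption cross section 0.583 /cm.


k_inf = nu * Sigma_f / Sigma_a
k_inf = 2.45 * 0.45 / 0.583
k_inf = 1.8911

1.8911


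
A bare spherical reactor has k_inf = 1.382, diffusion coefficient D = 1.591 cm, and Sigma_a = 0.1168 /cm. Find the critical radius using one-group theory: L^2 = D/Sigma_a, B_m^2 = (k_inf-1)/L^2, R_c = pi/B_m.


L^2 = D / Sigma_a = 1.591 / 0.1168 = 13.62158 cm^2
B_m^2 = (k_inf - 1) / L^2 = (1.382 - 1) / 13.62158 = 0.02804374 /cm^2
For a bare sphere: B_g = pi/R, so R_c = pi / sqrt(B_m^2)
R_c = pi / sqrt(0.02804374) = 18.760 cm

18.760


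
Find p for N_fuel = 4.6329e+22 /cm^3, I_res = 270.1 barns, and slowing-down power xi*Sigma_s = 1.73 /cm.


p = exp(-N * I * 1e-24 / (xi*Sigma_s))
p = exp(-4.6329e+22 * 270.1 * 1e-24 / 1.73)
p = 7.2219e-04

7.2219e-04


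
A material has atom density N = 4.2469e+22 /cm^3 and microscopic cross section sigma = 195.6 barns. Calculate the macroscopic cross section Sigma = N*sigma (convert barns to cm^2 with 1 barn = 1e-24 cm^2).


Sigma = N * sigma_barns * 1e-24
Sigma = 4.2469e+22 * 195.6 * 1e-24
Sigma = 8.3069 /cm

8.3069


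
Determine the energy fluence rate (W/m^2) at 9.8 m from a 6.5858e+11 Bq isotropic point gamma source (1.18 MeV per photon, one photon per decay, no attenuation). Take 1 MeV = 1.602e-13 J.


psi = A * E * 1.602e-13 / (4*pi*r^2)
psi = 6.5858e+11 * 1.18 * 1.602e-13 / (4*pi*9.8^2)
psi = 1.0316e-04 W/m^2

1.0316e-04


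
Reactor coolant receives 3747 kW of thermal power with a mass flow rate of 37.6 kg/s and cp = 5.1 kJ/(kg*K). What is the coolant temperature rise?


dT = Q / (m_dot * cp)
dT = 3747 / (37.6 * 5.1)
dT = 19.540 C

19.540


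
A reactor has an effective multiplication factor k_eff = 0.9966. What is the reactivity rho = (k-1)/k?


rho = (k_eff - 1) / k_eff
rho = (0.9966 - 1) / 0.9966
rho = -0.0034116

-0.0034116


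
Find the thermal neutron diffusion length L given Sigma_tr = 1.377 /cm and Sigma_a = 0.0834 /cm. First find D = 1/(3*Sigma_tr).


D = 1 / (3 * Sigma_tr) = 1 / (3 * 1.377) = 0.2420721 cm
L = sqrt(D / Sigma_a)
L = sqrt(0.2420721 / 0.0834)
L = 1.7037 cm

1.7037


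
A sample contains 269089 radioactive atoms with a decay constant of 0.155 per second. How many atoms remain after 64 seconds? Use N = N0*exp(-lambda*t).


N = N0 * exp(-lambda * t)
N = 269089 * exp(-0.155 * 64)
N = 13.234

13.234


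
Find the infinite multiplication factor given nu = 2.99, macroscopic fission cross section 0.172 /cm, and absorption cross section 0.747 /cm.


k_inf = nu * Sigma_f / Sigma_a
k_inf = 2.99 * 0.172 / 0.747
k_inf = 0.68846

0.68846


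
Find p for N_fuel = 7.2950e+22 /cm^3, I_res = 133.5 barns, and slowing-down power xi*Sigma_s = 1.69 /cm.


p = exp(-N * I * 1e-24 / (xi*Sigma_s))
p = exp(-7.2950e+22 * 133.5 * 1e-24 / 1.69)
p = 0.0031429

0.0031429


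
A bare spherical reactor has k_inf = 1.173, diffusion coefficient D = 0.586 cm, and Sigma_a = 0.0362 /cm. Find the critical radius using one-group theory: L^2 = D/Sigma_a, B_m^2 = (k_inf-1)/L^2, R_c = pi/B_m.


L^2 = D / Sigma_a = 0.586 / 0.0362 = 16.18785 cm^2
B_m^2 = (k_inf - 1) / L^2 = (1.173 - 1) / 16.18785 = 0.01068703 /cm^2
For a bare sphere: B_g = pi/R, so R_c = pi / sqrt(B_m^2)
R_c = pi / sqrt(0.01068703) = 30.389 cm

30.389


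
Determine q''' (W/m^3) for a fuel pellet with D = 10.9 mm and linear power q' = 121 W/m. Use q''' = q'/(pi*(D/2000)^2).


r = D / 2 / 1000 = 10.9 / 2 / 1000 = 0.00545 m
q''' = q' / (pi * r^2)
q''' = 121 / (pi * 0.00545^2)
q''' = 1.2967e+06 W/m^3

1.2967e+06


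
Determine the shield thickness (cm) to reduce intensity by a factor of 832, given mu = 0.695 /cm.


x = ln(factor) / mu
x = ln(832) / 0.695
x = 9.6746 cm

9.6746


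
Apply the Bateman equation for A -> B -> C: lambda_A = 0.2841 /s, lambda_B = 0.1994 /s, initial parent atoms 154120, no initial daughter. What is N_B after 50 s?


N_B(t) = lambda_A * N_A0 / (lambda_B - lambda_A) * [exp(-lambda_A*t) - exp(-lambda_B*t)]
exp(-0.2841*50) = 6.774026e-07; exp(-0.1994*50) = 4.678256e-05
N_B = 0.2841 * 154120 / (0.1994 - 0.2841) * (6.774026e-07 - 4.678256e-05)
N_B = 23.834

23.834


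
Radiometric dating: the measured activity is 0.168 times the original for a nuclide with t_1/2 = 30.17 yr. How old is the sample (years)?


lambda = ln(2) / t_half = ln(2) / 30.17 = 0.02297472 /yr
t = -ln(A/A0) / lambda
t = -ln(0.168) / 0.02297472
t = 77.641 yr

77.641


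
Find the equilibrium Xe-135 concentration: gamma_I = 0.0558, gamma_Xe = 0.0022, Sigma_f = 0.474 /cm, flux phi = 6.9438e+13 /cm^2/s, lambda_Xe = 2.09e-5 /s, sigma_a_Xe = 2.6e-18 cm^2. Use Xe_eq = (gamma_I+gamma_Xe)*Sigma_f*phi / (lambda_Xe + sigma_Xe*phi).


Xe_eq = (gamma_I + gamma_Xe) * Sigma_f * phi / (lambda_Xe + sigma_Xe * phi)
Numerator = (0.0558 + 0.0022) * 0.474 * 6.9438e+13 = 1.908989e+12
Denominator = 2.09e-5 + 2.6e-18 * 6.9438e+13 = 2.014388e-04
Xe_eq = 1.908989e+12 / 2.014388e-04 = 9.4768e+15 /cm^3

9.4768e+15


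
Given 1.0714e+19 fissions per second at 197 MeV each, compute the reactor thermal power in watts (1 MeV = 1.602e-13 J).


P = fission_rate * E_MeV * 1.602e-13
P = 1.0714e+19 * 197 * 1.602e-13
P = 3.3813e+08 W

3.3813e+08


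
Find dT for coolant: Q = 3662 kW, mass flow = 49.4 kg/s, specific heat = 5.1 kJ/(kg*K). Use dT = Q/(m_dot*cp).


dT = Q / (m_dot * cp)
dT = 3662 / (49.4 * 5.1)
dT = 14.535 C

14.535


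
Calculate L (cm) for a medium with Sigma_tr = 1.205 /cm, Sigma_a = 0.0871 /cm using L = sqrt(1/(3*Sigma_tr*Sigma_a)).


D = 1 / (3 * Sigma_tr) = 1 / (3 * 1.205) = 0.2766252 cm
L = sqrt(D / Sigma_a)
L = sqrt(0.2766252 / 0.0871)
L = 1.7821 cm

1.7821


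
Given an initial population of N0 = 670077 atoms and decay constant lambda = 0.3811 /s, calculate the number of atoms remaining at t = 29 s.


N = N0 * exp(-lambda * t)
N = 670077 * exp(-0.3811 * 29)
N = 10.625

10.625


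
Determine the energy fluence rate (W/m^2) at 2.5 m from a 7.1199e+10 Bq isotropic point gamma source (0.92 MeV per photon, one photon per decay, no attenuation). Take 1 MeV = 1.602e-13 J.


psi = A * E * 1.602e-13 / (4*pi*r^2)
psi = 7.1199e+10 * 0.92 * 1.602e-13 / (4*pi*2.5^2)
psi = 1.3361e-04 W/m^2

1.3361e-04


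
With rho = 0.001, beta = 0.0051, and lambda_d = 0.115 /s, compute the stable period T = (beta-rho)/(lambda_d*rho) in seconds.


T = (beta - rho) / (lambda_d * rho)
T = (0.0051 - 0.001) / (0.115 * 0.001)
T = 35.652 s

35.652


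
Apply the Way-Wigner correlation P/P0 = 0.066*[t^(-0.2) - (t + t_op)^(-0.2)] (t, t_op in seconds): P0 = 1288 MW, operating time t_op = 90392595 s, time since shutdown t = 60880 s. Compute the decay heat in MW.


P/P0 = 0.066 * [t^(-0.2) - (t + t_op)^(-0.2)]
P/P0 = 0.066 * [60880^(-0.2) - (60880 + 90392595)^(-0.2)]
P/P0 = 0.066 * [0.1104346 - 0.02562801] = 0.005597235
P = 1288 * 0.005597235 = 7.2092 MW

7.2092


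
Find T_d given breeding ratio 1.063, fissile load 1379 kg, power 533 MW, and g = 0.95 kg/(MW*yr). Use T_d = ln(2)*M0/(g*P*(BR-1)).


Breeding gain G = BR - 1 = 1.063 - 1 = 0.063
Fissile production rate = g * P * G = 0.95 * 533 * 0.063 = 31.90005 kg/yr
T_d = ln(2) * M0 / (g * P * G)
T_d = ln(2) * 1379 / 31.90005 = 29.964 yr

29.964


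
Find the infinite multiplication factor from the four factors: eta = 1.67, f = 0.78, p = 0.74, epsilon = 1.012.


k_inf = eta * f * p * epsilon
k_inf = 1.67 * 0.78 * 0.74 * 1.012
k_inf = 0.97549

0.97549


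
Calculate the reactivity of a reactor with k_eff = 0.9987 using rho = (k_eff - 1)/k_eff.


rho = (k_eff - 1) / k_eff
rho = (0.9987 - 1) / 0.9987
rho = -0.0013017

-0.0013017


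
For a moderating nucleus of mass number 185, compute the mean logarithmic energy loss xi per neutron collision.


xi = 1 + (A-1)^2/(2A) * ln((A-1)/(A+1))
xi = 1 + (185-1)^2/(2*185) * ln((185-1)/(185 +1))
xi = 0.010772

0.010772


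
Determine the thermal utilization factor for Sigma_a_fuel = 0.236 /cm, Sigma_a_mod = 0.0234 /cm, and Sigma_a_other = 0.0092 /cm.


f = Sigma_a_fuel / (Sigma_a_fuel + Sigma_a_mod + Sigma_a_other)
f = 0.236 / (0.236 + 0.0234 + 0.0092)
f = 0.87863

0.87863


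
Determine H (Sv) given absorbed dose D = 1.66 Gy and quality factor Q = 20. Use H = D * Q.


H = D * Q
H = 1.66 * 20
H = 33.200 Sv

33.200


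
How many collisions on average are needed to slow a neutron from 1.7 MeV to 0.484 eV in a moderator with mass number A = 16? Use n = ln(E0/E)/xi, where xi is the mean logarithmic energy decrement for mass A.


xi = 1 + (A-1)^2/(2A)*ln((A-1)/(A+1)) = 0.1199467 (for A = 16)
n = ln(E0/E) / xi
n = ln(1.7e6 / 0.484) / 0.1199467
n = ln(3.512397e+06) / 0.1199467 = 125.65

125.65


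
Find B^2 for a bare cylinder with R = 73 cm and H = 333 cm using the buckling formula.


B^2 = (2.405/R)^2 + (pi/H)^2
B^2 = (2.405/73)^2 + (pi/333)^2
B^2 = 0.0011744 /cm^2

0.0011744


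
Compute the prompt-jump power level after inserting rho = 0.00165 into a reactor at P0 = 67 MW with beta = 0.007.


P1/P0 = beta / (beta - rho)
P1/P0 = 0.007 / (0.007 - 0.00165) = 1.308411
P1 = 67 * 1.308411 = 87.664 MW

87.664


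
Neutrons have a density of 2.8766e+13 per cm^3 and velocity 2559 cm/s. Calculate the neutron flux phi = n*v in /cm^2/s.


phi = n * v
phi = 2.8766e+13 * 2559
phi = 7.3612e+16 /cm^2/s

7.3612e+16


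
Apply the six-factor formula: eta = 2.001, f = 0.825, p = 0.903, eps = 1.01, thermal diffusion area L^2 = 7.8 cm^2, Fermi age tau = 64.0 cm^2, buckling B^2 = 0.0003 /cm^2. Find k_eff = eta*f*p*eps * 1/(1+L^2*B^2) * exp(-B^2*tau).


k_inf = eta*f*p*eps = 2.001*0.825*0.903*1.01 = 1.505602
P_TNL = 1/(1 + L^2*B^2) = 1/(1 + 7.8*0.0003) = 0.9976655
P_FNL = exp(-B^2*tau) = exp(-0.0003*64.0) = 0.9809831
k_eff = k_inf * P_TNL * P_FNL = 1.505602 * 0.9976655 * 0.9809831
k_eff = 1.4735

1.4735


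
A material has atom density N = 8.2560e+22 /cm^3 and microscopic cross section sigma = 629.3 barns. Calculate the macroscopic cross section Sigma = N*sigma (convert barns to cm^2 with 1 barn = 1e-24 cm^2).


Sigma = N * sigma_barns * 1e-24
Sigma = 8.2560e+22 * 629.3 * 1e-24
Sigma = 51.955 /cm

51.955


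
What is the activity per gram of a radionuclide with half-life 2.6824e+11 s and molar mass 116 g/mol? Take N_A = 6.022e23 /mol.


lambda = ln(2) / t_half = ln(2) / 2.6824e+11 = 2.584056e-12 /s
SA = lambda * N_A / M
SA = 2.584056e-12 * 6.022e23 / 116
SA = 1.3415e+10 Bq/g

1.3415e+10


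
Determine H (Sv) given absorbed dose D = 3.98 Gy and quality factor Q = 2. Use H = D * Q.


H = D * Q
H = 3.98 * 2
H = 7.9600 Sv

7.9600


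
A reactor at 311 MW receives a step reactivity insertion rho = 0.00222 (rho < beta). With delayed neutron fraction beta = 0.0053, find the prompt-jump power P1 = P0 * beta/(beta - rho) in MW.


P1/P0 = beta / (beta - rho)
P1/P0 = 0.0053 / (0.0053 - 0.00222) = 1.720779
P1 = 311 * 1.720779 = 535.16 MW

535.16


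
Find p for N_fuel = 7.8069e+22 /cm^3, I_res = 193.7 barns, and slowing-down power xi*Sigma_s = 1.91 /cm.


p = exp(-N * I * 1e-24 / (xi*Sigma_s))
p = exp(-7.8069e+22 * 193.7 * 1e-24 / 1.91)
p = 3.6440e-04

3.6440e-04


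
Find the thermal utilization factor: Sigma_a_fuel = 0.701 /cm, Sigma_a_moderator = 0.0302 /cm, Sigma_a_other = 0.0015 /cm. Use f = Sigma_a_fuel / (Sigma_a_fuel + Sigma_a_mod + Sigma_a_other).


f = Sigma_a_fuel / (Sigma_a_fuel + Sigma_a_mod + Sigma_a_other)
f = 0.701 / (0.701 + 0.0302 + 0.0015)
f = 0.95674

0.95674


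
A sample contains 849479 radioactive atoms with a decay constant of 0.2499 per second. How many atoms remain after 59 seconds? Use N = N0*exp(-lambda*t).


N = N0 * exp(-lambda * t)
N = 849479 * exp(-0.2499 * 59)
N = 0.33564

0.33564


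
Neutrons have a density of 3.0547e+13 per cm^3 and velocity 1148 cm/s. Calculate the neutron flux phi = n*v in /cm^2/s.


phi = n * v
phi = 3.0547e+13 * 1148
phi = 3.5068e+16 /cm^2/s

3.5068e+16


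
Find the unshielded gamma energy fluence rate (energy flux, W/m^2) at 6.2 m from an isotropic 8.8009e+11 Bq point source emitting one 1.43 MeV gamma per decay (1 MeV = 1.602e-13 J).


psi = A * E * 1.602e-13 / (4*pi*r^2)
psi = 8.8009e+11 * 1.43 * 1.602e-13 / (4*pi*6.2^2)
psi = 4.1738e-04 W/m^2

4.1738e-04


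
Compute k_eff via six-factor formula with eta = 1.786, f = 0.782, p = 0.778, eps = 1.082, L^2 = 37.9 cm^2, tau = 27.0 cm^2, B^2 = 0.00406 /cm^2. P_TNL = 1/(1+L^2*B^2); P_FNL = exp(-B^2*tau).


k_inf = eta*f*p*eps = 1.786*0.782*0.778*1.082 = 1.175696
P_TNL = 1/(1 + L^2*B^2) = 1/(1 + 37.9*0.00406) = 0.8666458
P_FNL = exp(-B^2*tau) = exp(-0.00406*27.0) = 0.8961746
k_eff = k_inf * P_TNL * P_FNL = 1.175696 * 0.8666458 * 0.8961746
k_eff = 0.91312

0.91312


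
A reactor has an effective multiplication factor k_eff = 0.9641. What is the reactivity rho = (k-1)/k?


rho = (k_eff - 1) / k_eff
rho = (0.9641 - 1) / 0.9641
rho = -0.037237

-0.037237


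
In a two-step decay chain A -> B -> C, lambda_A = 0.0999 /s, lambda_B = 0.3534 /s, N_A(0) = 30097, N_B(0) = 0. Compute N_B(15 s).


N_B(t) = lambda_A * N_A0 / (lambda_B - lambda_A) * [exp(-lambda_A*t) - exp(-lambda_B*t)]
exp(-0.0999*15) = 0.2234651; exp(-0.3534*15) = 0.004986605
N_B = 0.0999 * 30097 / (0.3534 - 0.0999) * (0.2234651 - 0.004986605)
N_B = 2591.3

2591.3


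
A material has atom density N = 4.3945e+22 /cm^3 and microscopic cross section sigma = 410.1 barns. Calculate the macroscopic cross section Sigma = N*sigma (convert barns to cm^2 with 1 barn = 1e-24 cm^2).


Sigma = N * sigma_barns * 1e-24
Sigma = 4.3945e+22 * 410.1 * 1e-24
Sigma = 18.022 /cm

18.022


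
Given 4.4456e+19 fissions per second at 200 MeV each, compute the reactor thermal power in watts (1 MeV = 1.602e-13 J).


P = fission_rate * E_MeV * 1.602e-13
P = 4.4456e+19 * 200 * 1.602e-13
P = 1.4244e+09 W

1.4244e+09


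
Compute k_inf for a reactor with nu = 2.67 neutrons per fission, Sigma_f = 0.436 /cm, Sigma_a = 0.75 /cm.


k_inf = nu * Sigma_f / Sigma_a
k_inf = 2.67 * 0.436 / 0.75
k_inf = 1.5522

1.5522


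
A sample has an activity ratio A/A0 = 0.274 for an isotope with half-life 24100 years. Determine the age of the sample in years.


lambda = ln(2) / t_half = ln(2) / 24100 = 2.876129e-05 /yr
t = -ln(A/A0) / lambda
t = -ln(0.274) / 2.876129e-05
t = 45013 yr

45013


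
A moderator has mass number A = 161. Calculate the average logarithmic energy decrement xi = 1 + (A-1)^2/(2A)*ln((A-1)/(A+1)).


xi = 1 + (A-1)^2/(2A) * ln((A-1)/(A+1))
xi = 1 + (161-1)^2/(2*161) * ln((161-1)/(161 +1))
xi = 0.012371

0.012371


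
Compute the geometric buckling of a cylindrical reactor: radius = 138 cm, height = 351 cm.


B^2 = (2.405/R)^2 + (pi/H)^2
B^2 = (2.405/138)^2 + (pi/351)^2
B^2 = 3.8383e-04 /cm^2

3.8383e-04


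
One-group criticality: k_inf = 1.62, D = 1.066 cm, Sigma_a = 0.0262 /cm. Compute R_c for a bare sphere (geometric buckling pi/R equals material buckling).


L^2 = D / Sigma_a = 1.066 / 0.0262 = 40.68702 cm^2
B_m^2 = (k_inf - 1) / L^2 = (1.62 - 1) / 40.68702 = 0.01523828 /cm^2
For a bare sphere: B_g = pi/R, so R_c = pi / sqrt(B_m^2)
R_c = pi / sqrt(0.01523828) = 25.450 cm

25.450


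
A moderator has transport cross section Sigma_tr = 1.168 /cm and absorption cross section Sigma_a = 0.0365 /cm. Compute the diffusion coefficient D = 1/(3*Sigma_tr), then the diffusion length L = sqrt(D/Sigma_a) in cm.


D = 1 / (3 * Sigma_tr) = 1 / (3 * 1.168) = 0.2853881 cm
L = sqrt(D / Sigma_a)
L = sqrt(0.2853881 / 0.0365)
L = 2.7962 cm

2.7962


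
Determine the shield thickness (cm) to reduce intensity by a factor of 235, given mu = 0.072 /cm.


x = ln(factor) / mu
x = ln(235) / 0.072
x = 75.828 cm

75.828


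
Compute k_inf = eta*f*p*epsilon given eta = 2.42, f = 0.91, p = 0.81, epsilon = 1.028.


k_inf = eta * f * p * epsilon
k_inf = 2.42 * 0.91 * 0.81 * 1.028
k_inf = 1.8337

1.8337


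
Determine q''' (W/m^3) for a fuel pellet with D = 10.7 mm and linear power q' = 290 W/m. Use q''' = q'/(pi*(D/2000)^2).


r = D / 2 / 1000 = 10.7 / 2 / 1000 = 0.00535 m
q''' = q' / (pi * r^2)
q''' = 290 / (pi * 0.00535^2)
q''' = 3.2251e+06 W/m^3

3.2251e+06


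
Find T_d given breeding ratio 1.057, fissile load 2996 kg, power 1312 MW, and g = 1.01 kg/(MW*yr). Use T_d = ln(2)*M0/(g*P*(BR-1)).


Breeding gain G = BR - 1 = 1.057 - 1 = 0.057
Fissile production rate = g * P * G = 1.01 * 1312 * 0.057 = 75.53184 kg/yr
T_d = ln(2) * M0 / (g * P * G)
T_d = ln(2) * 2996 / 75.53184 = 27.494 yr

27.494


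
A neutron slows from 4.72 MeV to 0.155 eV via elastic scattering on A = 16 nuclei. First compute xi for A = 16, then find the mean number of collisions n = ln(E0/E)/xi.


xi = 1 + (A-1)^2/(2A)*ln((A-1)/(A+1)) = 0.1199467 (for A = 16)
n = ln(E0/E) / xi
n = ln(4.72e6 / 0.155) / 0.1199467
n = ln(3.045161e+07) / 0.1199467 = 143.66

143.66


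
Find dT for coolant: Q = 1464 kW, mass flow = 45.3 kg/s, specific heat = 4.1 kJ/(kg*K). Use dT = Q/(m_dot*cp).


dT = Q / (m_dot * cp)
dT = 1464 / (45.3 * 4.1)
dT = 7.8824 C

7.8824


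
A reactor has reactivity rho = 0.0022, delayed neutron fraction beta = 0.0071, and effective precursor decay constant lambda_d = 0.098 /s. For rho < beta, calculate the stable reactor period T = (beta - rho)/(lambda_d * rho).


T = (beta - rho) / (lambda_d * rho)
T = (0.0071 - 0.0022) / (0.098 * 0.0022)
T = 22.727 s

22.727


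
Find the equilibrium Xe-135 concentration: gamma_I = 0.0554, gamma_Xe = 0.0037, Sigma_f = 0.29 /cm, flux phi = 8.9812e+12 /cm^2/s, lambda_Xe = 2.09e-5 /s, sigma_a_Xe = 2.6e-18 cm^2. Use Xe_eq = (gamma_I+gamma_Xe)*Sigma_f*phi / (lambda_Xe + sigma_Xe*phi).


Xe_eq = (gamma_I + gamma_Xe) * Sigma_f * phi / (lambda_Xe + sigma_Xe * phi)
Numerator = (0.0554 + 0.0037) * 0.29 * 8.9812e+12 = 1.539288e+11
Denominator = 2.09e-5 + 2.6e-18 * 8.9812e+12 = 4.425112e-05
Xe_eq = 1.539288e+11 / 4.425112e-05 = 3.4785e+15 /cm^3

3.4785e+15


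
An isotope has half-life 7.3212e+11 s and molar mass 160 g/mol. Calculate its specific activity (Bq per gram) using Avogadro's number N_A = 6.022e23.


lambda = ln(2) / t_half = ln(2) / 7.3212e+11 = 9.467672e-13 /s
SA = lambda * N_A / M
SA = 9.467672e-13 * 6.022e23 / 160
SA = 3.5634e+09 Bq/g

3.5634e+09


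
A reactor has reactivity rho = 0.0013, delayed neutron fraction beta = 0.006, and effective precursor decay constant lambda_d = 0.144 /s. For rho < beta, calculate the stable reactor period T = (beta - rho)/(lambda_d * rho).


T = (beta - rho) / (lambda_d * rho)
T = (0.006 - 0.0013) / (0.144 * 0.0013)
T = 25.107 s

25.107


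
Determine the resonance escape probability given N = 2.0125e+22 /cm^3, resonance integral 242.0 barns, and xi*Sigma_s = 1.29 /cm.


p = exp(-N * I * 1e-24 / (xi*Sigma_s))
p = exp(-2.0125e+22 * 242.0 * 1e-24 / 1.29)
p = 0.022928

0.022928


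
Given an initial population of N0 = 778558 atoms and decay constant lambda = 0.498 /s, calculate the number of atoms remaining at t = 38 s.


N = N0 * exp(-lambda * t)
N = 778558 * exp(-0.498 * 38)
N = 0.0047065

0.0047065


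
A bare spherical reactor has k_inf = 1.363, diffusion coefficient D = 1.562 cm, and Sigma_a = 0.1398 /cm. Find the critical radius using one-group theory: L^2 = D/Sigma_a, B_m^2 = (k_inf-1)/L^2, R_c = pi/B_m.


L^2 = D / Sigma_a = 1.562 / 0.1398 = 11.17310 cm^2
B_m^2 = (k_inf - 1) / L^2 = (1.363 - 1) / 11.17310 = 0.03248875 /cm^2
For a bare sphere: B_g = pi/R, so R_c = pi / sqrt(B_m^2)
R_c = pi / sqrt(0.03248875) = 17.429 cm

17.429


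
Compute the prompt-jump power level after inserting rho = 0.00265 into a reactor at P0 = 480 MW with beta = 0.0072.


P1/P0 = beta / (beta - rho)
P1/P0 = 0.0072 / (0.0072 - 0.00265) = 1.582418
P1 = 480 * 1.582418 = 759.56 MW

759.56


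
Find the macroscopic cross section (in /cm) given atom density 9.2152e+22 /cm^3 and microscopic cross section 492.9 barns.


Sigma = N * sigma_barns * 1e-24
Sigma = 9.2152e+22 * 492.9 * 1e-24
Sigma = 45.422 /cm

45.422


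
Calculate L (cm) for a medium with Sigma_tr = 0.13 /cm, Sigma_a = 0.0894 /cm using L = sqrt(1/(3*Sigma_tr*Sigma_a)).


D = 1 / (3 * Sigma_tr) = 1 / (3 * 0.13) = 2.564103 cm
L = sqrt(D / Sigma_a)
L = sqrt(2.564103 / 0.0894)
L = 5.3555 cm

5.3555


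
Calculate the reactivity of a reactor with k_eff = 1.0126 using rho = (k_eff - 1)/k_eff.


rho = (k_eff - 1) / k_eff
rho = (1.0126 - 1) / 1.0126
rho = 0.012443

0.012443


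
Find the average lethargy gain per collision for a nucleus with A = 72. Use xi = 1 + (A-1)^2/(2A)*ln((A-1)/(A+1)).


xi = 1 + (A-1)^2/(2A) * ln((A-1)/(A+1))
xi = 1 + (72-1)^2/(2*72) * ln((72-1)/(72 +1))
xi = 0.027522

0.027522


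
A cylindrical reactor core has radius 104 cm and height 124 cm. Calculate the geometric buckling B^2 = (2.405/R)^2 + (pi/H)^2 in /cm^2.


B^2 = (2.405/R)^2 + (pi/H)^2
B^2 = (2.405/104)^2 + (pi/124)^2
B^2 = 0.0011766 /cm^2

0.0011766


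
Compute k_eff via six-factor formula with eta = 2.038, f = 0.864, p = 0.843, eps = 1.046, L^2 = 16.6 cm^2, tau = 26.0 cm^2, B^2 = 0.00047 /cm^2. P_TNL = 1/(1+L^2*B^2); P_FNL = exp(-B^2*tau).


k_inf = eta*f*p*eps = 2.038*0.864*0.843*1.046 = 1.552663
P_TNL = 1/(1 + L^2*B^2) = 1/(1 + 16.6*0.00047) = 0.9922584
P_FNL = exp(-B^2*tau) = exp(-0.00047*26.0) = 0.9878544
k_eff = k_inf * P_TNL * P_FNL = 1.552663 * 0.9922584 * 0.9878544
k_eff = 1.5219

1.5219


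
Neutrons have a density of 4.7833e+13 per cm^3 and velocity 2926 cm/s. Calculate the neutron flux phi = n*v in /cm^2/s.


phi = n * v
phi = 4.7833e+13 * 2926
phi = 1.3996e+17 /cm^2/s

1.3996e+17


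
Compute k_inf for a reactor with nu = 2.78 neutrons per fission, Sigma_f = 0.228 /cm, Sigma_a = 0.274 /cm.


k_inf = nu * Sigma_f / Sigma_a
k_inf = 2.78 * 0.228 / 0.274
k_inf = 2.3133

2.3133


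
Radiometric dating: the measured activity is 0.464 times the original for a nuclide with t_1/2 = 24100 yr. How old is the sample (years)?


lambda = ln(2) / t_half = ln(2) / 24100 = 2.876129e-05 /yr
t = -ln(A/A0) / lambda
t = -ln(0.464) / 2.876129e-05
t = 26698 yr

26698


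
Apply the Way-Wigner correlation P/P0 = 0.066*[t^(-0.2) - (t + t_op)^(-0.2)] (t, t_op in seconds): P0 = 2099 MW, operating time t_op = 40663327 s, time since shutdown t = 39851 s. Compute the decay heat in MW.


P/P0 = 0.066 * [t^(-0.2) - (t + t_op)^(-0.2)]
P/P0 = 0.066 * [39851^(-0.2) - (39851 + 40663327)^(-0.2)]
P/P0 = 0.066 * [0.1202021 - 0.03006591] = 0.005948989
P = 2099 * 0.005948989 = 12.487 MW

12.487


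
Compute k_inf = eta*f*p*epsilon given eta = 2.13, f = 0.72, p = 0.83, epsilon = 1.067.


k_inf = eta * f * p * epsilon
k_inf = 2.13 * 0.72 * 0.83 * 1.067
k_inf = 1.3582

1.3582


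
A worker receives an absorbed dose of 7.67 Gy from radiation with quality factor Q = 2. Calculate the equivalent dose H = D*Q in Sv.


H = D * Q
H = 7.67 * 2
H = 15.340 Sv

15.340


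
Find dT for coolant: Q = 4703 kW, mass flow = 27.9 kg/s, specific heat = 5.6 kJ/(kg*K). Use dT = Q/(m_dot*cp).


dT = Q / (m_dot * cp)
dT = 4703 / (27.9 * 5.6)
dT = 30.101 C

30.101


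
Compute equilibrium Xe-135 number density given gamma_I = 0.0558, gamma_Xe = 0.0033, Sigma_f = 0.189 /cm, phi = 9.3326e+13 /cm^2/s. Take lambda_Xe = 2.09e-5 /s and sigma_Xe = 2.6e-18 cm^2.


Xe_eq = (gamma_I + gamma_Xe) * Sigma_f * phi / (lambda_Xe + sigma_Xe * phi)
Numerator = (0.0558 + 0.0033) * 0.189 * 9.3326e+13 = 1.042442e+12
Denominator = 2.09e-5 + 2.6e-18 * 9.3326e+13 = 2.635476e-04
Xe_eq = 1.042442e+12 / 2.635476e-04 = 3.9554e+15 /cm^3

3.9554e+15
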